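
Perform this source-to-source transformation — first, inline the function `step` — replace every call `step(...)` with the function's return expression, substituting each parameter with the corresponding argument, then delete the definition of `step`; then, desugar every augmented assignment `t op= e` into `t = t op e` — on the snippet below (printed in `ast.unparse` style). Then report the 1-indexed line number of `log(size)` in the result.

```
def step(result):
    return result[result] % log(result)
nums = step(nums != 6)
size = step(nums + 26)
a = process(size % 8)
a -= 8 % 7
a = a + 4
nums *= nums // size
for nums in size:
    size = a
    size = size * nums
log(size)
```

Transformed code:
nums = (nums != 6)[nums != 6] % log(nums != 6)
size = (nums + 26)[nums + 26] % log(nums + 26)
a = process(size % 8)
a = a - 8 % 7
a = a + 4
nums = nums * (nums // size)
for nums in size:
    size = a
    size = size * nums
log(size)

10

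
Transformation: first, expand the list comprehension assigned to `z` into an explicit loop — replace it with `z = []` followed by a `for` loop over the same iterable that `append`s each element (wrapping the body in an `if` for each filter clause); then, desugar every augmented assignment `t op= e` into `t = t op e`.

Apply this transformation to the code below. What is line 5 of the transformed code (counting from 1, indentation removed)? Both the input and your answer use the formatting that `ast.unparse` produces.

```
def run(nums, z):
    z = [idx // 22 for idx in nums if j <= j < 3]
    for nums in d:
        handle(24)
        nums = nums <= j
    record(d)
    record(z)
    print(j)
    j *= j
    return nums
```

z.append(idx // 22)

Transformed code:
def run(nums, z):
    z = []
    for idx in nums:
        if j <= j < 3:
            z.append(idx // 22)
    for nums in d:
        handle(24)
        nums = nums <= j
    record(d)
    record(z)
    print(j)
    j = j * j
    return nums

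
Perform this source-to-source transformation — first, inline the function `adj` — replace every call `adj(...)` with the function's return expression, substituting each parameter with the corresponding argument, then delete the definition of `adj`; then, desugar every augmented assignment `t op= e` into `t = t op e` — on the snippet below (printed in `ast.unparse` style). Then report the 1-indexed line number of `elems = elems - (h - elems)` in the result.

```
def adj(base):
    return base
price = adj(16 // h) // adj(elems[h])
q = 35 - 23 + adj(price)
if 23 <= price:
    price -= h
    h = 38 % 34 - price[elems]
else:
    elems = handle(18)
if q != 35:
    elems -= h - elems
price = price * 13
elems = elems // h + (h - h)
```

9

Transformed code:
price = 16 // h // elems[h]
q = 35 - 23 + price
if 23 <= price:
    price = price - h
    h = 38 % 34 - price[elems]
else:
    elems = handle(18)
if q != 35:
    elems = elems - (h - elems)
price = price * 13
elems = elems // h + (h - h)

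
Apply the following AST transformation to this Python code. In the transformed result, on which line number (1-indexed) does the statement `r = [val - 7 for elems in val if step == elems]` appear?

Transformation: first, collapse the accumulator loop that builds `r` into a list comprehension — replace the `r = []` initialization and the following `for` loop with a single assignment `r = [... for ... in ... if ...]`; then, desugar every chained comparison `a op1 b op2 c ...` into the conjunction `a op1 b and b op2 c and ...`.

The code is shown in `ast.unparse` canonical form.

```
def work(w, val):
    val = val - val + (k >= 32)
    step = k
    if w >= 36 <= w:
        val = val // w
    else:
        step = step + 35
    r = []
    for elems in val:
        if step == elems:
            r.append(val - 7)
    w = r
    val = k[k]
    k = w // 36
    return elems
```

Transformed code:
def work(w, val):
    val = val - val + (k >= 32)
    step = k
    if w >= 36 and 36 <= w:
        val = val // w
    else:
        step = step + 35
    r = [val - 7 for elems in val if step == elems]
    w = r
    val = k[k]
    k = w // 36
    return elems

8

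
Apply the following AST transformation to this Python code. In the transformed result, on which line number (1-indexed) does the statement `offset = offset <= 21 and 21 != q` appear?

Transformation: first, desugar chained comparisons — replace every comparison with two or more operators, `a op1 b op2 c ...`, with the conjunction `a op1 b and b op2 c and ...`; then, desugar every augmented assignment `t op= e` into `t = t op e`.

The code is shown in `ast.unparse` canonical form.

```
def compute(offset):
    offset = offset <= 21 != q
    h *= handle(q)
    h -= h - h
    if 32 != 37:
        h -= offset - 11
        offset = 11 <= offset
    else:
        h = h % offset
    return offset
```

Transformed code:
def compute(offset):
    offset = offset <= 21 and 21 != q
    h = h * handle(q)
    h = h - (h - h)
    if 32 != 37:
        h = h - (offset - 11)
        offset = 11 <= offset
    else:
        h = h % offset
    return offset

2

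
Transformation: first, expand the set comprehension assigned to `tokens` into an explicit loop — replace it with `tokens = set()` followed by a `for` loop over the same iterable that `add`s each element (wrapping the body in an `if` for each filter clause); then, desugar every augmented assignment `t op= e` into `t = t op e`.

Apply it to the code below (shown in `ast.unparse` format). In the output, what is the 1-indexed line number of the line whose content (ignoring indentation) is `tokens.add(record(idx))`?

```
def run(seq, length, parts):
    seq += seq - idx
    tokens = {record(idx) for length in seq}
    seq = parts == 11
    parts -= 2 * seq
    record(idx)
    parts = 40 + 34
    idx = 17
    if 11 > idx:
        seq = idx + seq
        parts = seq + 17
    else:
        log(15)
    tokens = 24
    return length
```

Transformed code:
def run(seq, length, parts):
    seq = seq + (seq - idx)
    tokens = set()
    for length in seq:
        tokens.add(record(idx))
    seq = parts == 11
    parts = parts - 2 * seq
    record(idx)
    parts = 40 + 34
    idx = 17
    if 11 > idx:
        seq = idx + seq
        parts = seq + 17
    else:
        log(15)
    tokens = 24
    return length

5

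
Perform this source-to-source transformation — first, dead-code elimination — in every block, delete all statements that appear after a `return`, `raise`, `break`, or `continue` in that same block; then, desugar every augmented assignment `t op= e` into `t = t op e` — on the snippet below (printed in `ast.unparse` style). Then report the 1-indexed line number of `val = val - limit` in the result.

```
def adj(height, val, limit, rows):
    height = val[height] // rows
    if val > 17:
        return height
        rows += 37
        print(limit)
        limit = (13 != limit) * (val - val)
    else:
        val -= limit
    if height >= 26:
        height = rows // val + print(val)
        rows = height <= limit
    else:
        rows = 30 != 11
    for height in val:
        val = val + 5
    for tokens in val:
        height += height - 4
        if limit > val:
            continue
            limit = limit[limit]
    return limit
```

6

Transformed code:
def adj(height, val, limit, rows):
    height = val[height] // rows
    if val > 17:
        return height
    else:
        val = val - limit
    if height >= 26:
        height = rows // val + print(val)
        rows = height <= limit
    else:
        rows = 30 != 11
    for height in val:
        val = val + 5
    for tokens in val:
        height = height + (height - 4)
        if limit > val:
            continue
    return limit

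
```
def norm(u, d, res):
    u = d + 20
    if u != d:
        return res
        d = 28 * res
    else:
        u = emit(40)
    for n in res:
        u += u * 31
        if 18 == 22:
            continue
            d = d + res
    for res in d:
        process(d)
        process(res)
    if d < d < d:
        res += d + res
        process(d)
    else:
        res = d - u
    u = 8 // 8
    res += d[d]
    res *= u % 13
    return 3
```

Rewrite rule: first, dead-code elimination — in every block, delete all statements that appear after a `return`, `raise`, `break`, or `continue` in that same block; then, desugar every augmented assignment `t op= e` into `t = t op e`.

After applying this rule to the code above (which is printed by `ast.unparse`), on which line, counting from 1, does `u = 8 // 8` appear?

19

Transformed code:
def norm(u, d, res):
    u = d + 20
    if u != d:
        return res
    else:
        u = emit(40)
    for n in res:
        u = u + u * 31
        if 18 == 22:
            continue
    for res in d:
        process(d)
        process(res)
    if d < d < d:
        res = res + (d + res)
        process(d)
    else:
        res = d - u
    u = 8 // 8
    res = res + d[d]
    res = res * (u % 13)
    return 3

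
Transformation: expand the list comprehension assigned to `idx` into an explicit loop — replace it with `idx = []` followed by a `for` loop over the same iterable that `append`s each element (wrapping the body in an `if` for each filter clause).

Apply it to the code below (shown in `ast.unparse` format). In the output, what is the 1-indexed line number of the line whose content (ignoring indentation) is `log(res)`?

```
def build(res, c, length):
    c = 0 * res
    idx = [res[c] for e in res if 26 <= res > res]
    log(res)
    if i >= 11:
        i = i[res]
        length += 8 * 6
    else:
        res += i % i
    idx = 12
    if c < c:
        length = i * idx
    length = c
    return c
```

7

Transformed code:
def build(res, c, length):
    c = 0 * res
    idx = []
    for e in res:
        if 26 <= res > res:
            idx.append(res[c])
    log(res)
    if i >= 11:
        i = i[res]
        length += 8 * 6
    else:
        res += i % i
    idx = 12
    if c < c:
        length = i * idx
    length = c
    return c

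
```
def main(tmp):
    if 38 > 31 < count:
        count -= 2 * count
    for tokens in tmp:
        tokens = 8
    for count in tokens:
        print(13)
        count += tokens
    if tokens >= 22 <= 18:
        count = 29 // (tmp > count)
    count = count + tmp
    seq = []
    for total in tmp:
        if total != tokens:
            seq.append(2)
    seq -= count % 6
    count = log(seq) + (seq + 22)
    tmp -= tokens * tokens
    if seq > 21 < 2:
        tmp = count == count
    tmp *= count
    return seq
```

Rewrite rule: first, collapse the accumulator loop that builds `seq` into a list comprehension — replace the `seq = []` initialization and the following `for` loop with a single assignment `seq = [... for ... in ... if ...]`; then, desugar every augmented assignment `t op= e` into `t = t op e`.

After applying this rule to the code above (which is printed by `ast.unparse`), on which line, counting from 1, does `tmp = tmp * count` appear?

Transformed code:
def main(tmp):
    if 38 > 31 < count:
        count = count - 2 * count
    for tokens in tmp:
        tokens = 8
    for count in tokens:
        print(13)
        count = count + tokens
    if tokens >= 22 <= 18:
        count = 29 // (tmp > count)
    count = count + tmp
    seq = [2 for total in tmp if total != tokens]
    seq = seq - count % 6
    count = log(seq) + (seq + 22)
    tmp = tmp - tokens * tokens
    if seq > 21 < 2:
        tmp = count == count
    tmp = tmp * count
    return seq

18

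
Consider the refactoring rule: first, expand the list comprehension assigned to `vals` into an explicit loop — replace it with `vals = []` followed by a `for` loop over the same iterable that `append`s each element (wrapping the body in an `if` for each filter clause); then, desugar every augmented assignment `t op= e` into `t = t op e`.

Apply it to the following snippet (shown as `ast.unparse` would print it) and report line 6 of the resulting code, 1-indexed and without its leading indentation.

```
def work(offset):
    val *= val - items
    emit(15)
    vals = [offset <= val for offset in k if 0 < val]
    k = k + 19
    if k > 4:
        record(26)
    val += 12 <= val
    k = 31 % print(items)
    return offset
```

Transformed code:
def work(offset):
    val = val * (val - items)
    emit(15)
    vals = []
    for offset in k:
        if 0 < val:
            vals.append(offset <= val)
    k = k + 19
    if k > 4:
        record(26)
    val = val + (12 <= val)
    k = 31 % print(items)
    return offset

if 0 < val:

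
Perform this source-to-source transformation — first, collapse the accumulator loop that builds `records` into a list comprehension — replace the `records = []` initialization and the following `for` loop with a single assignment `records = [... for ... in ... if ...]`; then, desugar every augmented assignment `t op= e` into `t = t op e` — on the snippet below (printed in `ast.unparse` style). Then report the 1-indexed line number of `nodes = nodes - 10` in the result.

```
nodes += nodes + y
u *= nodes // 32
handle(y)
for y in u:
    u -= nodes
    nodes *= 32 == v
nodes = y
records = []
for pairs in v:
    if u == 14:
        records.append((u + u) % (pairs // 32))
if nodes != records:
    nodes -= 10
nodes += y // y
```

10

Transformed code:
nodes = nodes + (nodes + y)
u = u * (nodes // 32)
handle(y)
for y in u:
    u = u - nodes
    nodes = nodes * (32 == v)
nodes = y
records = [(u + u) % (pairs // 32) for pairs in v if u == 14]
if nodes != records:
    nodes = nodes - 10
nodes = nodes + y // y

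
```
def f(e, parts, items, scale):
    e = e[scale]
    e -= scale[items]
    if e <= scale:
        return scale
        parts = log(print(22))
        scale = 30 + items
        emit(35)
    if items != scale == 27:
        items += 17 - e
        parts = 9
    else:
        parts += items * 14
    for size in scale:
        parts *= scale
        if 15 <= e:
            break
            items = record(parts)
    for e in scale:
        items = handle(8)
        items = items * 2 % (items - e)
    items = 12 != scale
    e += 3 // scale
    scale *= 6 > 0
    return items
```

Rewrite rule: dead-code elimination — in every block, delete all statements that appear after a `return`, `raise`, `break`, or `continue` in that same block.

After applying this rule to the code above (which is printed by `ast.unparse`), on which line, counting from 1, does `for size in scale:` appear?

Transformed code:
def f(e, parts, items, scale):
    e = e[scale]
    e -= scale[items]
    if e <= scale:
        return scale
    if items != scale == 27:
        items += 17 - e
        parts = 9
    else:
        parts += items * 14
    for size in scale:
        parts *= scale
        if 15 <= e:
            break
    for e in scale:
        items = handle(8)
        items = items * 2 % (items - e)
    items = 12 != scale
    e += 3 // scale
    scale *= 6 > 0
    return items

11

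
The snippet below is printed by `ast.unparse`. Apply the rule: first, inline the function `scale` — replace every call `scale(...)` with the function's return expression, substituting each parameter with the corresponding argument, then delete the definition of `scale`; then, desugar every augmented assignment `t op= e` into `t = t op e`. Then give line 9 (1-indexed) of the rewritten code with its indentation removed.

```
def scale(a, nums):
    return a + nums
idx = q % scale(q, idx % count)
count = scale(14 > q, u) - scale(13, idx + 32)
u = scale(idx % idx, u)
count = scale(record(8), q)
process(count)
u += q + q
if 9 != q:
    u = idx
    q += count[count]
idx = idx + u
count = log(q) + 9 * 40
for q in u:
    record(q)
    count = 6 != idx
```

Transformed code:
idx = q % (q + idx % count)
count = (14 > q) + u - (13 + (idx + 32))
u = idx % idx + u
count = record(8) + q
process(count)
u = u + (q + q)
if 9 != q:
    u = idx
    q = q + count[count]
idx = idx + u
count = log(q) + 9 * 40
for q in u:
    record(q)
    count = 6 != idx

q = q + count[count]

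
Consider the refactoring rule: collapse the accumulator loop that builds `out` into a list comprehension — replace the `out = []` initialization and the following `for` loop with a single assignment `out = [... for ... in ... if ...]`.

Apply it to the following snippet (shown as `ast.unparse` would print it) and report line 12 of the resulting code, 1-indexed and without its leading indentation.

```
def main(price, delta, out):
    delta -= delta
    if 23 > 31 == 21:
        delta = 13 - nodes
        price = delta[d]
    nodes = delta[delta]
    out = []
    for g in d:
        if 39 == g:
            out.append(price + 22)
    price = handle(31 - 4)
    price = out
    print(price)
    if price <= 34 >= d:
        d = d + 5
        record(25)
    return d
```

d = d + 5

Transformed code:
def main(price, delta, out):
    delta -= delta
    if 23 > 31 == 21:
        delta = 13 - nodes
        price = delta[d]
    nodes = delta[delta]
    out = [price + 22 for g in d if 39 == g]
    price = handle(31 - 4)
    price = out
    print(price)
    if price <= 34 >= d:
        d = d + 5
        record(25)
    return d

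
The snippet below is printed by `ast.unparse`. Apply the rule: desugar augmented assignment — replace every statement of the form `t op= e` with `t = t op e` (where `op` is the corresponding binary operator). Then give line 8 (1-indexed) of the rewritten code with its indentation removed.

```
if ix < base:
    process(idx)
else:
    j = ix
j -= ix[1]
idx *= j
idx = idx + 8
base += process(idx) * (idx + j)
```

Transformed code:
if ix < base:
    process(idx)
else:
    j = ix
j = j - ix[1]
idx = idx * j
idx = idx + 8
base = base + process(idx) * (idx + j)

base = base + process(idx) * (idx + j)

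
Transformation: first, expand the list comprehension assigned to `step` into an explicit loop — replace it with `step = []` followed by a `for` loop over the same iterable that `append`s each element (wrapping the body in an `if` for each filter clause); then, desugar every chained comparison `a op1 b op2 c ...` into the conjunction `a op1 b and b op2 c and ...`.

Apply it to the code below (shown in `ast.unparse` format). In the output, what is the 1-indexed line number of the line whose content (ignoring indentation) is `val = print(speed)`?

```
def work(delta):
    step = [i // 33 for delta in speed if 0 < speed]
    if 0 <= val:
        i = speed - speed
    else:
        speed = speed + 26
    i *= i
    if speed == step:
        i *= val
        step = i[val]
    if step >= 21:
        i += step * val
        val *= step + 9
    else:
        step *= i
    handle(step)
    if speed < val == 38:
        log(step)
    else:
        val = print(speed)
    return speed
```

Transformed code:
def work(delta):
    step = []
    for delta in speed:
        if 0 < speed:
            step.append(i // 33)
    if 0 <= val:
        i = speed - speed
    else:
        speed = speed + 26
    i *= i
    if speed == step:
        i *= val
        step = i[val]
    if step >= 21:
        i += step * val
        val *= step + 9
    else:
        step *= i
    handle(step)
    if speed < val and val == 38:
        log(step)
    else:
        val = print(speed)
    return speed

23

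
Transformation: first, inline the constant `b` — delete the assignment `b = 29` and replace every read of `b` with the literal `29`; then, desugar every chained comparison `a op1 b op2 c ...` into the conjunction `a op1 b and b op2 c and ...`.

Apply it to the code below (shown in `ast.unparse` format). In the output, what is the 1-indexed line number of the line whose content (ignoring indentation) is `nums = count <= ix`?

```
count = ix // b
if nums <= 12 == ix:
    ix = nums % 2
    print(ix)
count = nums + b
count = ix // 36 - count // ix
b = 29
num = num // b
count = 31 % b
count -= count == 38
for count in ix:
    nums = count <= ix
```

11

Transformed code:
count = ix // 29
if nums <= 12 and 12 == ix:
    ix = nums % 2
    print(ix)
count = nums + 29
count = ix // 36 - count // ix
num = num // 29
count = 31 % 29
count -= count == 38
for count in ix:
    nums = count <= ix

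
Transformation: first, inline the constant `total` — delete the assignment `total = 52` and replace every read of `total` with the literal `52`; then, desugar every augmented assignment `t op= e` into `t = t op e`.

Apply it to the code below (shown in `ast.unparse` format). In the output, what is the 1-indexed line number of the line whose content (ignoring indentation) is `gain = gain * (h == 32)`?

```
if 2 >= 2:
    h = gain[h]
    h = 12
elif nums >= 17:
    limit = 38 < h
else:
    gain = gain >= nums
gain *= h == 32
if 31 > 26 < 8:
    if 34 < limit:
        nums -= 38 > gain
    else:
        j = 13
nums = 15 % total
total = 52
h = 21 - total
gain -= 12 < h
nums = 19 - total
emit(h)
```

Transformed code:
if 2 >= 2:
    h = gain[h]
    h = 12
elif nums >= 17:
    limit = 38 < h
else:
    gain = gain >= nums
gain = gain * (h == 32)
if 31 > 26 < 8:
    if 34 < limit:
        nums = nums - (38 > gain)
    else:
        j = 13
nums = 15 % 52
h = 21 - 52
gain = gain - (12 < h)
nums = 19 - 52
emit(h)

8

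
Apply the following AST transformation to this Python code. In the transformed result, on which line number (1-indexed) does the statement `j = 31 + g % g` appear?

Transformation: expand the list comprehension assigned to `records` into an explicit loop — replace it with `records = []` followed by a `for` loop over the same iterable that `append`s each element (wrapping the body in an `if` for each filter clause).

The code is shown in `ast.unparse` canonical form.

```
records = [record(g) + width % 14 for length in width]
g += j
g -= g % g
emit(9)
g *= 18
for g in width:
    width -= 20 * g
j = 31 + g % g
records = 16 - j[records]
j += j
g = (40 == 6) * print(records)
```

10

Transformed code:
records = []
for length in width:
    records.append(record(g) + width % 14)
g += j
g -= g % g
emit(9)
g *= 18
for g in width:
    width -= 20 * g
j = 31 + g % g
records = 16 - j[records]
j += j
g = (40 == 6) * print(records)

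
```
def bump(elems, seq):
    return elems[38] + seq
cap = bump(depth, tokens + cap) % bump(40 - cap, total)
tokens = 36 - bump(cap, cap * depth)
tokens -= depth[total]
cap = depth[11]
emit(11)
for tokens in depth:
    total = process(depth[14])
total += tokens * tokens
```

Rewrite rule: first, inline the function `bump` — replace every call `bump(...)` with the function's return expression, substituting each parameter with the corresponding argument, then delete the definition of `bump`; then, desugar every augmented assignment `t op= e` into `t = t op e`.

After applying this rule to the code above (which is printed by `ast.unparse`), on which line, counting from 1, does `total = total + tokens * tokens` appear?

Transformed code:
cap = (depth[38] + (tokens + cap)) % ((40 - cap)[38] + total)
tokens = 36 - (cap[38] + cap * depth)
tokens = tokens - depth[total]
cap = depth[11]
emit(11)
for tokens in depth:
    total = process(depth[14])
total = total + tokens * tokens

8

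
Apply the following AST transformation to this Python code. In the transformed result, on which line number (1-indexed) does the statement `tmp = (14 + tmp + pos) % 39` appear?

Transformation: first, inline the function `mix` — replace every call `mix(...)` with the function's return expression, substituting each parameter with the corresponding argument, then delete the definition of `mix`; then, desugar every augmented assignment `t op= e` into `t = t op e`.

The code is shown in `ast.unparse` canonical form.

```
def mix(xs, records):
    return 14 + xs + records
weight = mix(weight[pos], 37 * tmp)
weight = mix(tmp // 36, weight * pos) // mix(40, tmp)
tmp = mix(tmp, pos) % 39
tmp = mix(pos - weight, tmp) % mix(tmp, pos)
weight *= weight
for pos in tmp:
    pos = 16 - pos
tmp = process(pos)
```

3

Transformed code:
weight = 14 + weight[pos] + 37 * tmp
weight = (14 + tmp // 36 + weight * pos) // (14 + 40 + tmp)
tmp = (14 + tmp + pos) % 39
tmp = (14 + (pos - weight) + tmp) % (14 + tmp + pos)
weight = weight * weight
for pos in tmp:
    pos = 16 - pos
tmp = process(pos)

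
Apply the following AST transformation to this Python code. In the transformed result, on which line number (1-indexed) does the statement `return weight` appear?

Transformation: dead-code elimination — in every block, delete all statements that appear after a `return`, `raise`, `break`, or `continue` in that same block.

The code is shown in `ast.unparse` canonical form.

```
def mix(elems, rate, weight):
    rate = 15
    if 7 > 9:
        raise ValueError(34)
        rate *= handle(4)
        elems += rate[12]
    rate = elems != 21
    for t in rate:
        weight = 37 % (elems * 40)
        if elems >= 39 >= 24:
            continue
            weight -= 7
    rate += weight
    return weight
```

11

Transformed code:
def mix(elems, rate, weight):
    rate = 15
    if 7 > 9:
        raise ValueError(34)
    rate = elems != 21
    for t in rate:
        weight = 37 % (elems * 40)
        if elems >= 39 >= 24:
            continue
    rate += weight
    return weight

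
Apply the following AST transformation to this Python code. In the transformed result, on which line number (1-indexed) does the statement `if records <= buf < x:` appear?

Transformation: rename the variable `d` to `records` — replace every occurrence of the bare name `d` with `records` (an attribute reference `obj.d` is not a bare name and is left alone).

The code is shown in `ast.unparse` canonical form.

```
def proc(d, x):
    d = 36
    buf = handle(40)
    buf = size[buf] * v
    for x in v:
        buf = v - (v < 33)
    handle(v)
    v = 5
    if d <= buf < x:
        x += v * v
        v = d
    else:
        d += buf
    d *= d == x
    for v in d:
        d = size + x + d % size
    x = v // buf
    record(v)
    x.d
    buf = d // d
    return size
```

9

Transformed code:
def proc(records, x):
    records = 36
    buf = handle(40)
    buf = size[buf] * v
    for x in v:
        buf = v - (v < 33)
    handle(v)
    v = 5
    if records <= buf < x:
        x += v * v
        v = records
    else:
        records += buf
    records *= records == x
    for v in records:
        records = size + x + records % size
    x = v // buf
    record(v)
    x.d
    buf = records // records
    return size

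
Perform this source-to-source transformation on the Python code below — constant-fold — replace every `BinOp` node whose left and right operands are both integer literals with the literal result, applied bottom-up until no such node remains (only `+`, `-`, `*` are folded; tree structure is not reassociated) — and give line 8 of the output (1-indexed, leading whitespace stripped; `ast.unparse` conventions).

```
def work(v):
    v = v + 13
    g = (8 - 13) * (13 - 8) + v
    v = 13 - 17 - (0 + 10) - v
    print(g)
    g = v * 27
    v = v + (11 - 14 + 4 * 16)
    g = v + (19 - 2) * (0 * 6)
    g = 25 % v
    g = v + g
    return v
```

g = v + 0

Transformed code:
def work(v):
    v = v + 13
    g = -25 + v
    v = -14 - v
    print(g)
    g = v * 27
    v = v + 61
    g = v + 0
    g = 25 % v
    g = v + g
    return v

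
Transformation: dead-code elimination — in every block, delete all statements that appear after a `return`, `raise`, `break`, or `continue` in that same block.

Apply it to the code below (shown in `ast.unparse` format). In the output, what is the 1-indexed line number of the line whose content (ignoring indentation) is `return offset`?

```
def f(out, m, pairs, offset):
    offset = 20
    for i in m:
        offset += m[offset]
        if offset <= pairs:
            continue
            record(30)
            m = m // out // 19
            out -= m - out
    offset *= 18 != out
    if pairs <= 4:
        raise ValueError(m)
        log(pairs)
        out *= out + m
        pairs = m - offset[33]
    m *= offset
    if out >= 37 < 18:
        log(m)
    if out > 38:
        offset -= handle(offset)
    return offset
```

Transformed code:
def f(out, m, pairs, offset):
    offset = 20
    for i in m:
        offset += m[offset]
        if offset <= pairs:
            continue
    offset *= 18 != out
    if pairs <= 4:
        raise ValueError(m)
    m *= offset
    if out >= 37 < 18:
        log(m)
    if out > 38:
        offset -= handle(offset)
    return offset

15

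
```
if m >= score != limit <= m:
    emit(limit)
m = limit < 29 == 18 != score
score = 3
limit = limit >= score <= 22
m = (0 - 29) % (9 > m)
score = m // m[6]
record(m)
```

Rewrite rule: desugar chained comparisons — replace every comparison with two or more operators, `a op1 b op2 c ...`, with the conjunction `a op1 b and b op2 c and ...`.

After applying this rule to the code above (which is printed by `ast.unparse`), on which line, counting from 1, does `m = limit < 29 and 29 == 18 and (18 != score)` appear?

Transformed code:
if m >= score and score != limit and (limit <= m):
    emit(limit)
m = limit < 29 and 29 == 18 and (18 != score)
score = 3
limit = limit >= score and score <= 22
m = (0 - 29) % (9 > m)
score = m // m[6]
record(m)

3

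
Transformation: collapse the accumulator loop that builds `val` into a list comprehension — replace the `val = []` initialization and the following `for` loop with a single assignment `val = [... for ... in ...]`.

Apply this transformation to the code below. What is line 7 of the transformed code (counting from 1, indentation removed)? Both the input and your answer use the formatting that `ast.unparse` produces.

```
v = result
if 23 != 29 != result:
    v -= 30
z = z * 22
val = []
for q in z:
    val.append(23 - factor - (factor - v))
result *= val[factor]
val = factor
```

val = factor

Transformed code:
v = result
if 23 != 29 != result:
    v -= 30
z = z * 22
val = [23 - factor - (factor - v) for q in z]
result *= val[factor]
val = factor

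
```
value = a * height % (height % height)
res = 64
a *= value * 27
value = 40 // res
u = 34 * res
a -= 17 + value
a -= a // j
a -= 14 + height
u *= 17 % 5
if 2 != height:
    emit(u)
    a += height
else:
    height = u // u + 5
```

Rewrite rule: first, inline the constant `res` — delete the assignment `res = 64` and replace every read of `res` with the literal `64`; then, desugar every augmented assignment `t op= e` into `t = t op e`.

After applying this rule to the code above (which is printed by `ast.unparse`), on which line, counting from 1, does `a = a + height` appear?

Transformed code:
value = a * height % (height % height)
a = a * (value * 27)
value = 40 // 64
u = 34 * 64
a = a - (17 + value)
a = a - a // j
a = a - (14 + height)
u = u * (17 % 5)
if 2 != height:
    emit(u)
    a = a + height
else:
    height = u // u + 5

11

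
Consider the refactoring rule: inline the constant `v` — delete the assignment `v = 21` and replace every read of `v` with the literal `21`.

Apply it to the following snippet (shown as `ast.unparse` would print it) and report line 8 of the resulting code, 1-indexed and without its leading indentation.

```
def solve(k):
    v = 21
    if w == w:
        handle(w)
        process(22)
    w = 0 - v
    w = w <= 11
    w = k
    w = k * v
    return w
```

w = k * 21

Transformed code:
def solve(k):
    if w == w:
        handle(w)
        process(22)
    w = 0 - 21
    w = w <= 11
    w = k
    w = k * 21
    return w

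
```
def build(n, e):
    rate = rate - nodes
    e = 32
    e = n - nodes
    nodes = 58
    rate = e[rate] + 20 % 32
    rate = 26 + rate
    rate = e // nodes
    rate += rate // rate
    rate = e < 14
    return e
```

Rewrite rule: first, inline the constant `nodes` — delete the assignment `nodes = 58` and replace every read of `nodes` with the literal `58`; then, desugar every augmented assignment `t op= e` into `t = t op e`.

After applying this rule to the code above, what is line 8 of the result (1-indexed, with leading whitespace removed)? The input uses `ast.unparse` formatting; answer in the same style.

Transformed code:
def build(n, e):
    rate = rate - 58
    e = 32
    e = n - 58
    rate = e[rate] + 20 % 32
    rate = 26 + rate
    rate = e // 58
    rate = rate + rate // rate
    rate = e < 14
    return e

rate = rate + rate // rate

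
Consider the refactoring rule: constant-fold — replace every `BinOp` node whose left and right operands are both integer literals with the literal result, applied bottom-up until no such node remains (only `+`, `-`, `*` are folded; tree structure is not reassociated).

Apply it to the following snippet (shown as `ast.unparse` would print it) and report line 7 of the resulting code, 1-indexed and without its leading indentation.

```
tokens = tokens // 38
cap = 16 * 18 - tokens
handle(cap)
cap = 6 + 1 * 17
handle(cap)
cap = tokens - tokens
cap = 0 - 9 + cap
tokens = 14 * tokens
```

cap = -9 + cap

Transformed code:
tokens = tokens // 38
cap = 288 - tokens
handle(cap)
cap = 23
handle(cap)
cap = tokens - tokens
cap = -9 + cap
tokens = 14 * tokens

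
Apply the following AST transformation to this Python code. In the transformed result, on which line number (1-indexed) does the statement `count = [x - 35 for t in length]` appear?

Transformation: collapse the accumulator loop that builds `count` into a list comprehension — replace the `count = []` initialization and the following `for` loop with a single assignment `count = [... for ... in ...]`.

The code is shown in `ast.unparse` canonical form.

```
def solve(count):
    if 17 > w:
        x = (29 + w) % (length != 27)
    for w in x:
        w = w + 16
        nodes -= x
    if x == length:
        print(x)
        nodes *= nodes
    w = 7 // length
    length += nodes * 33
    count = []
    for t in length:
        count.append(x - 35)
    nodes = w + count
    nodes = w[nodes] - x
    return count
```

12

Transformed code:
def solve(count):
    if 17 > w:
        x = (29 + w) % (length != 27)
    for w in x:
        w = w + 16
        nodes -= x
    if x == length:
        print(x)
        nodes *= nodes
    w = 7 // length
    length += nodes * 33
    count = [x - 35 for t in length]
    nodes = w + count
    nodes = w[nodes] - x
    return count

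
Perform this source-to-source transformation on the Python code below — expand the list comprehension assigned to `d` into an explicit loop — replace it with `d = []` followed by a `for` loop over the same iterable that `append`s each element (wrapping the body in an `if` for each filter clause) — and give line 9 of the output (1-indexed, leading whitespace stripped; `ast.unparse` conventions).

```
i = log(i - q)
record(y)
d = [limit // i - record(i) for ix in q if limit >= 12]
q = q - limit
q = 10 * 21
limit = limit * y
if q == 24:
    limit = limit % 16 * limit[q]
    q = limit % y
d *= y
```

limit = limit * y

Transformed code:
i = log(i - q)
record(y)
d = []
for ix in q:
    if limit >= 12:
        d.append(limit // i - record(i))
q = q - limit
q = 10 * 21
limit = limit * y
if q == 24:
    limit = limit % 16 * limit[q]
    q = limit % y
d *= y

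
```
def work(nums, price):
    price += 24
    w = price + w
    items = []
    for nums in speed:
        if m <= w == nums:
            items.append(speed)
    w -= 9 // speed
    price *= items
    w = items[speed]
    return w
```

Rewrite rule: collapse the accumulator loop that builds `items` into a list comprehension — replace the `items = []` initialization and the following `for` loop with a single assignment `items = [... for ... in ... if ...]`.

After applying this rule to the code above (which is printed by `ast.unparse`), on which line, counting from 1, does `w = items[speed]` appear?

7

Transformed code:
def work(nums, price):
    price += 24
    w = price + w
    items = [speed for nums in speed if m <= w == nums]
    w -= 9 // speed
    price *= items
    w = items[speed]
    return w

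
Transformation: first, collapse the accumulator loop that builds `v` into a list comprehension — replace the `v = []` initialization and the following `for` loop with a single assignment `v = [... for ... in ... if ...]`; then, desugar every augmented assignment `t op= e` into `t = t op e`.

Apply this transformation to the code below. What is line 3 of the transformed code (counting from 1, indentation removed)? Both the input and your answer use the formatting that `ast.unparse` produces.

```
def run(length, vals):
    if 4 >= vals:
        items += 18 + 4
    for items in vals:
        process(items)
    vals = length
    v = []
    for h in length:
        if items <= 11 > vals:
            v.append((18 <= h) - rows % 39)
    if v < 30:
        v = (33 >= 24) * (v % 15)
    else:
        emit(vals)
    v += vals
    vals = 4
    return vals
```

items = items + (18 + 4)

Transformed code:
def run(length, vals):
    if 4 >= vals:
        items = items + (18 + 4)
    for items in vals:
        process(items)
    vals = length
    v = [(18 <= h) - rows % 39 for h in length if items <= 11 > vals]
    if v < 30:
        v = (33 >= 24) * (v % 15)
    else:
        emit(vals)
    v = v + vals
    vals = 4
    return vals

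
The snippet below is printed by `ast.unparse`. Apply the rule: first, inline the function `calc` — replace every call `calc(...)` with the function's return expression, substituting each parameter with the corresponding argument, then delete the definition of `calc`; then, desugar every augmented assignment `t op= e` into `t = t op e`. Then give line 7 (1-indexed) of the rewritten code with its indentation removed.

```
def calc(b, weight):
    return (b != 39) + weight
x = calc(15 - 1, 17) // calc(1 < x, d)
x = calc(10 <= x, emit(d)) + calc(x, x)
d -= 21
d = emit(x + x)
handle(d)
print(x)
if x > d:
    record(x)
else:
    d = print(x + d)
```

Transformed code:
x = ((15 - 1 != 39) + 17) // (((1 < x) != 39) + d)
x = ((10 <= x) != 39) + emit(d) + ((x != 39) + x)
d = d - 21
d = emit(x + x)
handle(d)
print(x)
if x > d:
    record(x)
else:
    d = print(x + d)

if x > d:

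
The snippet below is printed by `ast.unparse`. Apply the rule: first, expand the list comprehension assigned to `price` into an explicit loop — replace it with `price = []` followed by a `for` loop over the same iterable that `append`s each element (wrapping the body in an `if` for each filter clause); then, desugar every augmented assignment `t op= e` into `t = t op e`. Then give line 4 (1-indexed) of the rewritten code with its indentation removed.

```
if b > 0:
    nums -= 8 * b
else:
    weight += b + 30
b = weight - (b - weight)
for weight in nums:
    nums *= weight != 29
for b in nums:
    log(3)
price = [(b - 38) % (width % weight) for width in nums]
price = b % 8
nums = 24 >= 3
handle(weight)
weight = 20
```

Transformed code:
if b > 0:
    nums = nums - 8 * b
else:
    weight = weight + (b + 30)
b = weight - (b - weight)
for weight in nums:
    nums = nums * (weight != 29)
for b in nums:
    log(3)
price = []
for width in nums:
    price.append((b - 38) % (width % weight))
price = b % 8
nums = 24 >= 3
handle(weight)
weight = 20

weight = weight + (b + 30)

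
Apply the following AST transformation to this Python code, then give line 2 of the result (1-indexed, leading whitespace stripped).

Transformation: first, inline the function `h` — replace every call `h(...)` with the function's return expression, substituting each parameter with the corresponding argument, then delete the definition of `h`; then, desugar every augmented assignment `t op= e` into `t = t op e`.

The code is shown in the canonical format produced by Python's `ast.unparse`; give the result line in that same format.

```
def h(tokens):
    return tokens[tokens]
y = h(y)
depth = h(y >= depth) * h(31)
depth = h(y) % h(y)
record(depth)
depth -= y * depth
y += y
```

Transformed code:
y = y[y]
depth = (y >= depth)[y >= depth] * 31[31]
depth = y[y] % y[y]
record(depth)
depth = depth - y * depth
y = y + y

depth = (y >= depth)[y >= depth] * 31[31]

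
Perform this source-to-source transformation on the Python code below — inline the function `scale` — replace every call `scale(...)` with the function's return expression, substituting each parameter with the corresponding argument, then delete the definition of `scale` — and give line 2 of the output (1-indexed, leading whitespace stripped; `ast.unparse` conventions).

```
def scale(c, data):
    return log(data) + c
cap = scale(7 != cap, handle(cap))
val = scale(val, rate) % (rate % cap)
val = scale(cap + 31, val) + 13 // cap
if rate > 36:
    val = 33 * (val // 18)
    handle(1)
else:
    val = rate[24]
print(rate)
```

Transformed code:
cap = log(handle(cap)) + (7 != cap)
val = (log(rate) + val) % (rate % cap)
val = log(val) + (cap + 31) + 13 // cap
if rate > 36:
    val = 33 * (val // 18)
    handle(1)
else:
    val = rate[24]
print(rate)

val = (log(rate) + val) % (rate % cap)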